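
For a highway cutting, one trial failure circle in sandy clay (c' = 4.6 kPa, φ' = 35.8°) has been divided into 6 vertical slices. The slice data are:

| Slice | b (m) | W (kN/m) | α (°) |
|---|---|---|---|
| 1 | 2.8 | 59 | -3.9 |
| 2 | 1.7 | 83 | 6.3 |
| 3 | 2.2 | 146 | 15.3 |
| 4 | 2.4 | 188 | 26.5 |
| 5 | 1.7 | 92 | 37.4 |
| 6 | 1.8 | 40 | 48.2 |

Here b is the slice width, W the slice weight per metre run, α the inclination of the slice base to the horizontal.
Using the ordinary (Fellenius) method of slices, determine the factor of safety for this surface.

Ordinary method of slices: FS = Σ[c'·Δl_i + (W_i cosα_i)·tanφ'] / Σ W_i sinα_i, with Δl_i = b_i / cosα_i.
Slice 1: Δl = 2.8/cos(-3.9°) = 2.806 m; N'_1 = 59·cos(-3.9°) = 58.9; c'Δl = 12.91; W sinα = -4.0
Slice 2: Δl = 1.7/cos6.3° = 1.710 m; N'_2 = 83·cos6.3° = 82.5; c'Δl = 7.87; W sinα = 9.1
Slice 3: Δl = 2.2/cos15.3° = 2.281 m; N'_3 = 146·cos15.3° = 140.8; c'Δl = 10.49; W sinα = 38.5
Slice 4: Δl = 2.4/cos26.5° = 2.682 m; N'_4 = 188·cos26.5° = 168.2; c'Δl = 12.34; W sinα = 83.9
Slice 5: Δl = 1.7/cos37.4° = 2.140 m; N'_5 = 92·cos37.4° = 73.1; c'Δl = 9.84; W sinα = 55.9
Slice 6: Δl = 1.8/cos48.2° = 2.701 m; N'_6 = 40·cos48.2° = 26.7; c'Δl = 12.42; W sinα = 29.8
Σc'Δl = 65.9 kN/m; ΣN' = 550.2 kN/m; ΣW sinα = 213.2 kN/m
Resisting = 65.9 + 550.2·tan35.8° = 65.9 + 396.8 = 462.7 kN/m
FS = 462.7 / 213.2 = 2.170

FS = 2.17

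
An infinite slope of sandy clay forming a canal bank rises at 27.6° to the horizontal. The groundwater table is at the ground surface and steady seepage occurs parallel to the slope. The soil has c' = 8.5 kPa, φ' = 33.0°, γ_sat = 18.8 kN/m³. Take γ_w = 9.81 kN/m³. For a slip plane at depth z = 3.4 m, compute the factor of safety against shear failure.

FS = 0.92

With seepage parallel to the slope and the water table at the surface, the effective normal stress on the slip plane uses the buoyant unit weight γ' = γ_sat − γ_w while the driving shear stress uses γ_sat:
FS = [c' + γ' z cos²β tanφ'] / [γ_sat z sinβ cosβ]
γ' = 18.8 − 9.81 = 8.99 kN/m³
Numerator = 8.5 + 8.99·3.4·cos²27.6°·tan33.0° = 8.5 + 8.99·3.4·0.7854·0.6494 = 24.089 kPa
Denominator = 18.8·3.4·sin27.6°·cos27.6° = 18.8·3.4·0.4633·0.8862 = 26.244 kPa
FS = 24.089 / 26.244 = 0.918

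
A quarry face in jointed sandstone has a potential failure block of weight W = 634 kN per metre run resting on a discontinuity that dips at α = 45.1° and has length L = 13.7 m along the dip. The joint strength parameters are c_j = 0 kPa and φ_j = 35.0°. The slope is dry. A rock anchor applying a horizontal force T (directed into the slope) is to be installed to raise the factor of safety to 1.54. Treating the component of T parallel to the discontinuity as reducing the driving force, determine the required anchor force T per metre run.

Resolving forces along and normal to the sliding plane, with the horizontal anchor force T adding T·sinα to the effective normal force and T·cosα acting up the plane against the driving force:
FS = [c_jL + (W cosα + T sinα) tanφ_j] / [W sinα − T cosα]
Without the anchor: N' = 447.5 kN/m, driving T_d = 449.1 kN/m, resisting R = 0·13.7 + 447.5·tan35.0° = 313.4 kN/m, FS = 0.70.
Setting FS = 1.54 and solving for T:
1.54·(449.1 − T cos45.1°) = 313.4 + T sin45.1°·tan35.0°
T·(sin45.1°·tan35.0° + 1.54·cos45.1°) = 1.54·449.1 − 313.4
T·(0.7083·0.7002 + 1.54·0.7059) = 691.6 − 313.4 = 378.2
T·1.5830 = 378.2
T = 238.9 kN/m

T = 239 kN/m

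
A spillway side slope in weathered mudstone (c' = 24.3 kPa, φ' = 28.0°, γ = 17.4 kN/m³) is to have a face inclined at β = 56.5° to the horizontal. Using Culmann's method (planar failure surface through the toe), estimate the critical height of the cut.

Culmann's analysis gives the critical failure plane at α_cr = (β + φ')/2 = (56.5 + 28.0)/2 = 42.2°, and the critical height
H_c = (4c'/γ) · sinβ cosφ' / [1 − cos(β − φ')]
    = (4·24.3/17.4) · sin56.5°·cos28.0° / [1 − cos(28.5°)]
    = 5.586 · 0.8339·0.8829 / [1 − 0.8788]
    = 5.586 · 0.7363 / 0.1212
    = 33.94 m

H_c = 33.94 m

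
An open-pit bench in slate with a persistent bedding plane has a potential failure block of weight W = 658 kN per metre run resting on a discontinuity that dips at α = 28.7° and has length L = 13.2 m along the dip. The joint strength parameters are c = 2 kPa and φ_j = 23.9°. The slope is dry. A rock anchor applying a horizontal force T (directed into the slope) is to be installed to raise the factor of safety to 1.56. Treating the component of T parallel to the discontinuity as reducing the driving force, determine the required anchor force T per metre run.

Resolving forces along and normal to the sliding plane, with the horizontal anchor force T adding T·sinα to the effective normal force and T·cosα acting up the plane against the driving force:
FS = [cL + (W cosα + T sinα) tanφ_j] / [W sinα − T cosα]
Without the anchor: N' = 577.2 kN/m, driving T_d = 316.0 kN/m, resisting R = 2·13.2 + 577.2·tan23.9° = 282.2 kN/m, FS = 0.89.
Setting FS = 1.56 and solving for T:
1.56·(316.0 − T cos28.7°) = 282.2 + T sin28.7°·tan23.9°
T·(sin28.7°·tan23.9° + 1.56·cos28.7°) = 1.56·316.0 − 282.2
T·(0.4802·0.4431 + 1.56·0.8771) = 492.9 − 282.2 = 210.8
T·1.5812 = 210.8
T = 133.3 kN/m

T = 133 kN/m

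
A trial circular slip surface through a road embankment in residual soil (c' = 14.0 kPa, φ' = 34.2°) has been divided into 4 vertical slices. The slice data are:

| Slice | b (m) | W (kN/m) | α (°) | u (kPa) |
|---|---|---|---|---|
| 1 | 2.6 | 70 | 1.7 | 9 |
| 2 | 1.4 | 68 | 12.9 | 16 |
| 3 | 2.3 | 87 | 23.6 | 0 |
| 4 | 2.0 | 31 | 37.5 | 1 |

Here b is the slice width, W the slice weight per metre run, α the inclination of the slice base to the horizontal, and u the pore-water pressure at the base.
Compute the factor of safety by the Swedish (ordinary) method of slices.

Ordinary method of slices: FS = Σ[c'·Δl_i + (W_i cosα_i − u_i·Δl_i)·tanφ'] / Σ W_i sinα_i, with Δl_i = b_i / cosα_i.
Slice 1: Δl = 2.6/cos1.7° = 2.601 m; N'_1 = 70·cos1.7° − 9·2.601 = 46.6; c'Δl = 36.42; W sinα = 2.1
Slice 2: Δl = 1.4/cos12.9° = 1.436 m; N'_2 = 68·cos12.9° − 16·1.436 = 43.3; c'Δl = 20.11; W sinα = 15.2
Slice 3: Δl = 2.3/cos23.6° = 2.510 m; N'_3 = 87·cos23.6° − 0·2.510 = 79.7; c'Δl = 35.14; W sinα = 34.8
Slice 4: Δl = 2.0/cos37.5° = 2.521 m; N'_4 = 31·cos37.5° − 1·2.521 = 22.1; c'Δl = 35.29; W sinα = 18.9
Σc'Δl = 127.0 kN/m; ΣN' = 191.7 kN/m; ΣW sinα = 71.0 kN/m
Resisting = 127.0 + 191.7·tan34.2° = 127.0 + 130.3 = 257.2 kN/m
FS = 257.2 / 71.0 = 3.625

FS = 3.62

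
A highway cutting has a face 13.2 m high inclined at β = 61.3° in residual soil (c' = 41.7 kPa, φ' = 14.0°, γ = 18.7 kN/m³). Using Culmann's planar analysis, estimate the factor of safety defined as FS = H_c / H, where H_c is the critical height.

FS = 1.79

H_c = (4c'/γ) · sinβ cosφ' / [1 − cos(β − φ')]
    = (4·41.7/18.7) · sin61.3°·cos14.0° / [1 − cos47.3°]
    = 8.920 · 0.8511 / 0.3218 = 23.59 m
FS = H_c / H = 23.59 / 13.2 = 1.787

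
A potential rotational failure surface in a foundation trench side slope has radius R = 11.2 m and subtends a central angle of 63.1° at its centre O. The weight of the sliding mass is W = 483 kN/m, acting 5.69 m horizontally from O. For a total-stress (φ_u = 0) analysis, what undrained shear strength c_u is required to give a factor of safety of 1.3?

c_u = 25.9 kPa

FS = c_u·L_a·R / (W·d), so c_u = FS·W·d / (L_a·R).
Arc length L_a = R·θ = 11.2·(63.1°·π/180) = 11.2·1.1013 = 12.33 m
c_u = 1.3·483·5.69 / (12.33·11.2) = 3572.8 / 138.15 = 25.86 kPa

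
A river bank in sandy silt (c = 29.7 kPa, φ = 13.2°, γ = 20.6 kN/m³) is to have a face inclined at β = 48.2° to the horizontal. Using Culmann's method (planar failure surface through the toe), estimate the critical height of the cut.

H_c = 23.14 m

Culmann's analysis gives the critical failure plane at α_cr = (β + φ)/2 = (48.2 + 13.2)/2 = 30.7°, and the critical height
H_c = (4c/γ) · sinβ cosφ / [1 − cos(β − φ)]
    = (4·29.7/20.6) · sin48.2°·cos13.2° / [1 − cos(35.0°)]
    = 5.767 · 0.7455·0.9736 / [1 − 0.8192]
    = 5.767 · 0.7258 / 0.1808
    = 23.14 m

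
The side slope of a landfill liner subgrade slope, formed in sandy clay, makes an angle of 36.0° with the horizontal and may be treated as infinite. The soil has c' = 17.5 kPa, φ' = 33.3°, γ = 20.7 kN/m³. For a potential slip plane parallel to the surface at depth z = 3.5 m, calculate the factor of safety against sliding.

For an infinite slope with a slip plane parallel to the surface (no pore pressure): FS = [c' + γz cos²β tanφ'] / [γz sinβ cosβ].
γz = 20.7·3.5 = 72.45 kN/m²
Numerator = 17.5 + 72.45·cos²36.0°·tan33.3° = 17.5 + 72.45·0.6545·0.6569 = 48.649 kPa
Denominator = 72.45·sin36.0°·cos36.0° = 72.45·0.5878·0.8090 = 34.452 kPa
FS = 48.649 / 34.452 = 1.412

FS = 1.41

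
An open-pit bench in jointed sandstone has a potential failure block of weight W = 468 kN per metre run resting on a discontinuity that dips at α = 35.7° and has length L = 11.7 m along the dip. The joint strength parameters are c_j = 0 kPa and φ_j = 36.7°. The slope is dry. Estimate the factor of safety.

FS = 1.04

Resolving the block weight along and normal to the plane and applying the Mohr–Coulomb strength on the joint:
N' = W cosα = 468·cos35.7° = 380.1 kN/m
Driving force T = W sinα = 468·sin35.7° = 273.1 kN/m
Resisting force R = c_j·L + N'·tanφ_j = 0·11.7 + 380.1·tan36.7° = 0.0 + 283.3 = 283.3 kN/m
FS = R / T = 283.3 / 273.1 = 1.037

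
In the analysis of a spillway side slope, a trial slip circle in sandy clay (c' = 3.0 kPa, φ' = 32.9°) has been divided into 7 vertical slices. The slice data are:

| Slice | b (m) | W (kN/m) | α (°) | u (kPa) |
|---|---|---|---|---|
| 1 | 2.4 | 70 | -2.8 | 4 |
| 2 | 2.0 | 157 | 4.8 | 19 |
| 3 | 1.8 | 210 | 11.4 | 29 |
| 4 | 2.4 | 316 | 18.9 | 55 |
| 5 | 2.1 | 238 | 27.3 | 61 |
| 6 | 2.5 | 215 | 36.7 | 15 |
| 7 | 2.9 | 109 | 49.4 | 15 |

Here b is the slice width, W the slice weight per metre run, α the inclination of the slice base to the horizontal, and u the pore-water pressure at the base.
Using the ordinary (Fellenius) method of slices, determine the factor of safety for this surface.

Ordinary method of slices: FS = Σ[c'·Δl_i + (W_i cosα_i − u_i·Δl_i)·tanφ'] / Σ W_i sinα_i, with Δl_i = b_i / cosα_i.
Slice 1: Δl = 2.4/cos(-2.8°) = 2.403 m; N'_1 = 70·cos(-2.8°) − 4·2.403 = 60.3; c'Δl = 7.21; W sinα = -3.4
Slice 2: Δl = 2.0/cos4.8° = 2.007 m; N'_2 = 157·cos4.8° − 19·2.007 = 118.3; c'Δl = 6.02; W sinα = 13.1
Slice 3: Δl = 1.8/cos11.4° = 1.836 m; N'_3 = 210·cos11.4° − 29·1.836 = 152.6; c'Δl = 5.51; W sinα = 41.5
Slice 4: Δl = 2.4/cos18.9° = 2.537 m; N'_4 = 316·cos18.9° − 55·2.537 = 159.4; c'Δl = 7.61; W sinα = 102.4
Slice 5: Δl = 2.1/cos27.3° = 2.363 m; N'_5 = 238·cos27.3° − 61·2.363 = 67.3; c'Δl = 7.09; W sinα = 109.2
Slice 6: Δl = 2.5/cos36.7° = 3.118 m; N'_6 = 215·cos36.7° − 15·3.118 = 125.6; c'Δl = 9.35; W sinα = 128.5
Slice 7: Δl = 2.9/cos49.4° = 4.456 m; N'_7 = 109·cos49.4° − 15·4.456 = 4.1; c'Δl = 13.37; W sinα = 82.8
Σc'Δl = 56.2 kN/m; ΣN' = 687.7 kN/m; ΣW sinα = 474.0 kN/m
Resisting = 56.2 + 687.7·tan32.9° = 56.2 + 444.9 = 501.1 kN/m
FS = 501.1 / 474.0 = 1.057

FS = 1.06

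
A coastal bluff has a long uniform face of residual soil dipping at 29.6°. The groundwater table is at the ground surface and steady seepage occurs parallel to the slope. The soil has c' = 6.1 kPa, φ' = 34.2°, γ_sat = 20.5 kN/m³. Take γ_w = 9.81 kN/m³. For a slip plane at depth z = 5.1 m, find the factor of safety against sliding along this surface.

With seepage parallel to the slope and the water table at the surface, the effective normal stress on the slip plane uses the buoyant unit weight γ' = γ_sat − γ_w while the driving shear stress uses γ_sat:
FS = [c' + γ' z cos²β tanφ'] / [γ_sat z sinβ cosβ]
γ' = 20.5 − 9.81 = 10.69 kN/m³
Numerator = 6.1 + 10.69·5.1·cos²29.6°·tan34.2° = 6.1 + 10.69·5.1·0.7560·0.6796 = 34.111 kPa
Denominator = 20.5·5.1·sin29.6°·cos29.6° = 20.5·5.1·0.4939·0.8695 = 44.902 kPa
FS = 34.111 / 44.902 = 0.760

FS = 0.76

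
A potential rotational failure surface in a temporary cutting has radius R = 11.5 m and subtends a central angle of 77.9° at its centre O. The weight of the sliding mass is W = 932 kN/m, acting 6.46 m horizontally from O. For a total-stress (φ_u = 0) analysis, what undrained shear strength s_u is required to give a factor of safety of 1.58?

FS = s_u·L_a·R / (W·d), so s_u = FS·W·d / (L_a·R).
Arc length L_a = R·θ = 11.5·(77.9°·π/180) = 11.5·1.3596 = 15.64 m
s_u = 1.58·932·6.46 / (15.64·11.5) = 9512.7 / 179.81 = 52.90 kPa

s_u = 52.9 kPa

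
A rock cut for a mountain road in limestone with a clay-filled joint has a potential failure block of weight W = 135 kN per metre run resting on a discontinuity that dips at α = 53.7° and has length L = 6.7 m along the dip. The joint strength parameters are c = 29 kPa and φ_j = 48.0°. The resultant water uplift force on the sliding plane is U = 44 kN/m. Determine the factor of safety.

FS = 2.15

Resolving the block weight along and normal to the plane and applying the Mohr–Coulomb strength on the joint:
N' = W cosα − U = 135·cos53.7° − 44 = 35.9 kN/m
Driving force T = W sinα = 135·sin53.7° = 108.8 kN/m
Resisting force R = c·L + N'·tanφ_j = 29·6.7 + 35.9·tan48.0° = 194.3 + 39.9 = 234.2 kN/m
FS = R / T = 234.2 / 108.8 = 2.153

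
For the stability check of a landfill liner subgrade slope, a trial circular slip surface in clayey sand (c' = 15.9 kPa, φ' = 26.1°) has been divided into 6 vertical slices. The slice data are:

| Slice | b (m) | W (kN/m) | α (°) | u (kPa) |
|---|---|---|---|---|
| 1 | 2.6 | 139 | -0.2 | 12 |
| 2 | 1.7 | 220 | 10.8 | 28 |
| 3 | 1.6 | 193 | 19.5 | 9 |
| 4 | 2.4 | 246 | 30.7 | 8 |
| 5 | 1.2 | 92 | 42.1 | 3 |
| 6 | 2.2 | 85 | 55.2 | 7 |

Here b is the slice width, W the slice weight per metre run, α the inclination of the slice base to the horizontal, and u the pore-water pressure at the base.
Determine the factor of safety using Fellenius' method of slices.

Ordinary method of slices: FS = Σ[c'·Δl_i + (W_i cosα_i − u_i·Δl_i)·tanφ'] / Σ W_i sinα_i, with Δl_i = b_i / cosα_i.
Slice 1: Δl = 2.6/cos(-0.2°) = 2.600 m; N'_1 = 139·cos(-0.2°) − 12·2.600 = 107.8; c'Δl = 41.34; W sinα = -0.5
Slice 2: Δl = 1.7/cos10.8° = 1.731 m; N'_2 = 220·cos10.8° − 28·1.731 = 167.6; c'Δl = 27.52; W sinα = 41.2
Slice 3: Δl = 1.6/cos19.5° = 1.697 m; N'_3 = 193·cos19.5° − 9·1.697 = 166.7; c'Δl = 26.99; W sinα = 64.4
Slice 4: Δl = 2.4/cos30.7° = 2.791 m; N'_4 = 246·cos30.7° − 8·2.791 = 189.2; c'Δl = 44.38; W sinα = 125.6
Slice 5: Δl = 1.2/cos42.1° = 1.617 m; N'_5 = 92·cos42.1° − 3·1.617 = 63.4; c'Δl = 25.72; W sinα = 61.7
Slice 6: Δl = 2.2/cos55.2° = 3.855 m; N'_6 = 85·cos55.2° − 7·3.855 = 21.5; c'Δl = 61.29; W sinα = 69.8
Σc'Δl = 227.2 kN/m; ΣN' = 716.2 kN/m; ΣW sinα = 362.2 kN/m
Resisting = 227.2 + 716.2·tan26.1° = 227.2 + 350.9 = 578.1 kN/m
FS = 578.1 / 362.2 = 1.596

FS = 1.60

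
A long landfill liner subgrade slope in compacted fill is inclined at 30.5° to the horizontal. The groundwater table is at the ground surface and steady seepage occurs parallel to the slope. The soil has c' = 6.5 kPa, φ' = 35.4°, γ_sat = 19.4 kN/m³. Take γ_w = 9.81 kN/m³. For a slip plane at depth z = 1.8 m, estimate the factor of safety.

FS = 1.02

With seepage parallel to the slope and the water table at the surface, the effective normal stress on the slip plane uses the buoyant unit weight γ' = γ_sat − γ_w while the driving shear stress uses γ_sat:
FS = [c' + γ' z cos²β tanφ'] / [γ_sat z sinβ cosβ]
γ' = 19.4 − 9.81 = 9.59 kN/m³
Numerator = 6.5 + 9.59·1.8·cos²30.5°·tan35.4° = 6.5 + 9.59·1.8·0.7424·0.7107 = 15.607 kPa
Denominator = 19.4·1.8·sin30.5°·cos30.5° = 19.4·1.8·0.5075·0.8616 = 15.271 kPa
FS = 15.607 / 15.271 = 1.022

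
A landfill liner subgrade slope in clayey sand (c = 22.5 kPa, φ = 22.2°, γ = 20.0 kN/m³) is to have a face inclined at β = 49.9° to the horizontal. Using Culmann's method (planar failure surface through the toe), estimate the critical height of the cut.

H_c = 27.81 m

Culmann's analysis gives the critical failure plane at α_cr = (β + φ)/2 = (49.9 + 22.2)/2 = 36.0°, and the critical height
H_c = (4c/γ) · sinβ cosφ / [1 − cos(β − φ)]
    = (4·22.5/20.0) · sin49.9°·cos22.2° / [1 − cos(27.7°)]
    = 4.500 · 0.7649·0.9259 / [1 − 0.8854]
    = 4.500 · 0.7082 / 0.1146
    = 27.81 m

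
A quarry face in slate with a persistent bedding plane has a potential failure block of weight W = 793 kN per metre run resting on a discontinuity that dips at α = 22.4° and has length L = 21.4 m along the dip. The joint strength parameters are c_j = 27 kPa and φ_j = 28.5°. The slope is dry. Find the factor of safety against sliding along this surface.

Resolving the block weight along and normal to the plane and applying the Mohr–Coulomb strength on the joint:
N' = W cosα = 793·cos22.4° = 733.2 kN/m
Driving force T = W sinα = 793·sin22.4° = 302.2 kN/m
Resisting force R = c_j·L + N'·tanφ_j = 27·21.4 + 733.2·tan28.5° = 577.8 + 398.1 = 975.9 kN/m
FS = R / T = 975.9 / 302.2 = 3.229

FS = 3.23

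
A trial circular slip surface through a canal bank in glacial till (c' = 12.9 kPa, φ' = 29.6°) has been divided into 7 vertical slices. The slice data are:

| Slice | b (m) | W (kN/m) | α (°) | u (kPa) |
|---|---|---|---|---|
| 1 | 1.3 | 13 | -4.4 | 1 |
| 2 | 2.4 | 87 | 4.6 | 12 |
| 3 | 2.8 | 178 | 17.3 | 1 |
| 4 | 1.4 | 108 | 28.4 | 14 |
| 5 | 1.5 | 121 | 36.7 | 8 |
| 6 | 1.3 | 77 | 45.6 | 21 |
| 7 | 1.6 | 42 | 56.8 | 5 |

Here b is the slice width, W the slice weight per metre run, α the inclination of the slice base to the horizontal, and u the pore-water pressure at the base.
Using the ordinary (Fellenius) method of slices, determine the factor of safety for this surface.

Ordinary method of slices: FS = Σ[c'·Δl_i + (W_i cosα_i − u_i·Δl_i)·tanφ'] / Σ W_i sinα_i, with Δl_i = b_i / cosα_i.
Slice 1: Δl = 1.3/cos(-4.4°) = 1.304 m; N'_1 = 13·cos(-4.4°) − 1·1.304 = 11.7; c'Δl = 16.82; W sinα = -1.0
Slice 2: Δl = 2.4/cos4.6° = 2.408 m; N'_2 = 87·cos4.6° − 12·2.408 = 57.8; c'Δl = 31.06; W sinα = 7.0
Slice 3: Δl = 2.8/cos17.3° = 2.933 m; N'_3 = 178·cos17.3° − 1·2.933 = 167.0; c'Δl = 37.83; W sinα = 52.9
Slice 4: Δl = 1.4/cos28.4° = 1.592 m; N'_4 = 108·cos28.4° − 14·1.592 = 72.7; c'Δl = 20.53; W sinα = 51.4
Slice 5: Δl = 1.5/cos36.7° = 1.871 m; N'_5 = 121·cos36.7° − 8·1.871 = 82.0; c'Δl = 24.13; W sinα = 72.3
Slice 6: Δl = 1.3/cos45.6° = 1.858 m; N'_6 = 77·cos45.6° − 21·1.858 = 14.9; c'Δl = 23.97; W sinα = 55.0
Slice 7: Δl = 1.6/cos56.8° = 2.922 m; N'_7 = 42·cos56.8° − 5·2.922 = 8.4; c'Δl = 37.69; W sinα = 35.1
Σc'Δl = 192.0 kN/m; ΣN' = 414.5 kN/m; ΣW sinα = 272.8 kN/m
Resisting = 192.0 + 414.5·tan29.6° = 192.0 + 235.5 = 427.5 kN/m
FS = 427.5 / 272.8 = 1.567

FS = 1.57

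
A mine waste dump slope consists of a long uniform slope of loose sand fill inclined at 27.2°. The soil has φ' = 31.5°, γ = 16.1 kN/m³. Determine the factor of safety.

For a dry cohesionless infinite slope the factor of safety is FS = tanφ' / tanβ.
FS = tan31.5° / tan27.2° = 0.6128 / 0.5139 = 1.192

FS = 1.19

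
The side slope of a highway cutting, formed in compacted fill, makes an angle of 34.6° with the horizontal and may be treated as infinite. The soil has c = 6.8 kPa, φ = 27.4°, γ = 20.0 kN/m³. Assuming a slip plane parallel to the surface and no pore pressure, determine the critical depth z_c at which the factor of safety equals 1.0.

Setting FS = 1.00 in FS = [c + γz cos²β tanφ] / [γz sinβ cosβ] and solving for z:
z = c / [γ cosβ (FS·sinβ − cosβ·tanφ)]
  = 6.8 / [20.0·cos34.6°·(1.00·sin34.6° − cos34.6°·tan27.4°)]
  = 6.8 / [20.0·0.8231·(1.00·0.5678 − 0.8231·0.5184)]
  = 6.8 / 2.3240 = 2.926 m

z_c = 2.93 m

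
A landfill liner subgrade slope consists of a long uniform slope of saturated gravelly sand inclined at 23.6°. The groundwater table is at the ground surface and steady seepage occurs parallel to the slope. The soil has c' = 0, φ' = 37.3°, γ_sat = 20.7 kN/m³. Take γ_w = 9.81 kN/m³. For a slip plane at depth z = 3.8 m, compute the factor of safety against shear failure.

FS = 0.92

With seepage parallel to the slope and the water table at the surface, the effective normal stress on the slip plane uses the buoyant unit weight γ' = γ_sat − γ_w while the driving shear stress uses γ_sat:
FS = [c' + γ' z cos²β tanφ'] / [γ_sat z sinβ cosβ]
(For c' = 0 this reduces to FS = (γ'/γ_sat)·tanφ'/tanβ.)
γ' = 20.7 − 9.81 = 10.89 kN/m³
Numerator = 0.0 + 10.89·3.8·cos²23.6°·tan37.3° = 0.0 + 10.89·3.8·0.8397·0.7618 = 26.472 kPa
Denominator = 20.7·3.8·sin23.6°·cos23.6° = 20.7·3.8·0.4003·0.9164 = 28.858 kPa
FS = 26.472 / 28.858 = 0.917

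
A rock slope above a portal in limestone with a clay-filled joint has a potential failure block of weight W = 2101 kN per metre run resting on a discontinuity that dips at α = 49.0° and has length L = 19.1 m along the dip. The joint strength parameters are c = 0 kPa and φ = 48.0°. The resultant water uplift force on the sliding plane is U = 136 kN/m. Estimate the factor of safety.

FS = 0.87

Resolving the block weight along and normal to the plane and applying the Mohr–Coulomb strength on the joint:
N' = W cosα − U = 2101·cos49.0° − 136 = 1242.4 kN/m
Driving force T = W sinα = 2101·sin49.0° = 1585.6 kN/m
Resisting force R = c·L + N'·tanφ = 0·19.1 + 1242.4·tan48.0° = 0.0 + 1379.8 = 1379.8 kN/m
FS = R / T = 1379.8 / 1585.6 = 0.870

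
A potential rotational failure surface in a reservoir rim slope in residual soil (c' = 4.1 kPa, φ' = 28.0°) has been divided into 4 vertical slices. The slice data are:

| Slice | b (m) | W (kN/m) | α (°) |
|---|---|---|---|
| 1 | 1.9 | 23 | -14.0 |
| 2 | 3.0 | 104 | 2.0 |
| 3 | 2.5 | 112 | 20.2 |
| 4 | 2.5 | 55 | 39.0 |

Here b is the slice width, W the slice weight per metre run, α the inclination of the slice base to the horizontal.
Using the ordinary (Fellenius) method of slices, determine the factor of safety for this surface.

FS = 2.67

Ordinary method of slices: FS = Σ[c'·Δl_i + (W_i cosα_i)·tanφ'] / Σ W_i sinα_i, with Δl_i = b_i / cosα_i.
Slice 1: Δl = 1.9/cos(-14.0°) = 1.958 m; N'_1 = 23·cos(-14.0°) = 22.3; c'Δl = 8.03; W sinα = -5.6
Slice 2: Δl = 3.0/cos2.0° = 3.002 m; N'_2 = 104·cos2.0° = 103.9; c'Δl = 12.31; W sinα = 3.6
Slice 3: Δl = 2.5/cos20.2° = 2.664 m; N'_3 = 112·cos20.2° = 105.1; c'Δl = 10.92; W sinα = 38.7
Slice 4: Δl = 2.5/cos39.0° = 3.217 m; N'_4 = 55·cos39.0° = 42.7; c'Δl = 13.19; W sinα = 34.6
Σc'Δl = 44.4 kN/m; ΣN' = 274.1 kN/m; ΣW sinα = 71.4 kN/m
Resisting = 44.4 + 274.1·tan28.0° = 44.4 + 145.7 = 190.2 kN/m
FS = 190.2 / 71.4 = 2.666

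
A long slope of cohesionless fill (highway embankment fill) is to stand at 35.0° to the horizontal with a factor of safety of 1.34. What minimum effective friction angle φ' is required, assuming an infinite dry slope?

φ' = 43.2°

FS = tanφ'/tanβ ⇒ tanφ' = FS · tanβ = 1.34 · tan35.0° = 0.9383
φ' = arctan(0.9383) = 43.18°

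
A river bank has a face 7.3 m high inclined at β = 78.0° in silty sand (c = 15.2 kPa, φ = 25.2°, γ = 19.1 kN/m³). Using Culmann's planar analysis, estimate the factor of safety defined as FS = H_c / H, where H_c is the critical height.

FS = 0.98

H_c = (4c/γ) · sinβ cosφ / [1 − cos(β − φ)]
    = (4·15.2/19.1) · sin78.0°·cos25.2° / [1 − cos52.8°]
    = 3.183 · 0.8851 / 0.3954 = 7.13 m
FS = H_c / H = 7.13 / 7.3 = 0.976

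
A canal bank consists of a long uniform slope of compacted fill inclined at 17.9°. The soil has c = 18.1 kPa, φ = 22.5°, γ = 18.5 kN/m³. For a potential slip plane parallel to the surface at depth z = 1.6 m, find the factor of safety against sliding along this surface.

For an infinite slope with a slip plane parallel to the surface (no pore pressure): FS = [c + γz cos²β tanφ] / [γz sinβ cosβ].
γz = 18.5·1.6 = 29.60 kN/m²
Numerator = 18.1 + 29.60·cos²17.9°·tan22.5° = 18.1 + 29.60·0.9055·0.4142 = 29.202 kPa
Denominator = 29.60·sin17.9°·cos17.9° = 29.60·0.3074·0.9516 = 8.657 kPa
FS = 29.202 / 8.657 = 3.373

FS = 3.37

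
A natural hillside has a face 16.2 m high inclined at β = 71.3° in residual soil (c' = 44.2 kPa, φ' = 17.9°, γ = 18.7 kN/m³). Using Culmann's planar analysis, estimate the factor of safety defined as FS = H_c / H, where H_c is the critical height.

FS = 1.30

H_c = (4c'/γ) · sinβ cosφ' / [1 − cos(β − φ')]
    = (4·44.2/18.7) · sin71.3°·cos17.9° / [1 − cos53.4°]
    = 9.455 · 0.9014 / 0.4038 = 21.11 m
FS = H_c / H = 21.11 / 16.2 = 1.303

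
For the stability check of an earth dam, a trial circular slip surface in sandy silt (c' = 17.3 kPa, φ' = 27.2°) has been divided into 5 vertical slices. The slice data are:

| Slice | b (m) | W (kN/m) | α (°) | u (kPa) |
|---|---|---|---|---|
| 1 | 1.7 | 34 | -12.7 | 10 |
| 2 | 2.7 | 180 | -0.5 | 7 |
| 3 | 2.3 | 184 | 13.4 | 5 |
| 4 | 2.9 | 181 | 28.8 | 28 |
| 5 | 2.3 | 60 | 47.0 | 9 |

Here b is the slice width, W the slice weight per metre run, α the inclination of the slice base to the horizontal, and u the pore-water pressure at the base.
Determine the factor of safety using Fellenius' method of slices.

Ordinary method of slices: FS = Σ[c'·Δl_i + (W_i cosα_i − u_i·Δl_i)·tanφ'] / Σ W_i sinα_i, with Δl_i = b_i / cosα_i.
Slice 1: Δl = 1.7/cos(-12.7°) = 1.743 m; N'_1 = 34·cos(-12.7°) − 10·1.743 = 15.7; c'Δl = 30.15; W sinα = -7.5
Slice 2: Δl = 2.7/cos(-0.5°) = 2.700 m; N'_2 = 180·cos(-0.5°) − 7·2.700 = 161.1; c'Δl = 46.71; W sinα = -1.6
Slice 3: Δl = 2.3/cos13.4° = 2.364 m; N'_3 = 184·cos13.4° − 5·2.364 = 167.2; c'Δl = 40.90; W sinα = 42.6
Slice 4: Δl = 2.9/cos28.8° = 3.309 m; N'_4 = 181·cos28.8° − 28·3.309 = 65.9; c'Δl = 57.25; W sinα = 87.2
Slice 5: Δl = 2.3/cos47.0° = 3.372 m; N'_5 = 60·cos47.0° − 9·3.372 = 10.6; c'Δl = 58.34; W sinα = 43.9
Σc'Δl = 233.4 kN/m; ΣN' = 420.5 kN/m; ΣW sinα = 164.7 kN/m
Resisting = 233.4 + 420.5·tan27.2° = 233.4 + 216.1 = 449.5 kN/m
FS = 449.5 / 164.7 = 2.729

FS = 2.73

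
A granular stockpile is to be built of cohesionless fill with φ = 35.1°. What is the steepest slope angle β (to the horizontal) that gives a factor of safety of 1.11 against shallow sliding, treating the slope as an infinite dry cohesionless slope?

For an infinite dry cohesionless slope FS = tanφ/tanβ, so tanβ = tanφ / FS.
tanβ = tan35.1° / 1.11 = 0.7028 / 1.11 = 0.6332
β = arctan(0.6332) = 32.34°

β = 32.3°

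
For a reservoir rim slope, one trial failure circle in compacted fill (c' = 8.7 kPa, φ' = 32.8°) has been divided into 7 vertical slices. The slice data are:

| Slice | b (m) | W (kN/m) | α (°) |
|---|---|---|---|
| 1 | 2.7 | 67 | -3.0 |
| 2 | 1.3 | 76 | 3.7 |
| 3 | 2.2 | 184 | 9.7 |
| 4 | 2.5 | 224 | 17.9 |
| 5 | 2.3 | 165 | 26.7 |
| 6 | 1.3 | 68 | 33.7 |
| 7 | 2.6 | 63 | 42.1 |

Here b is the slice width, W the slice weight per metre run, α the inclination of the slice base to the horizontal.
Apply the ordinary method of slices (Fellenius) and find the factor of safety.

Ordinary method of slices: FS = Σ[c'·Δl_i + (W_i cosα_i)·tanφ'] / Σ W_i sinα_i, with Δl_i = b_i / cosα_i.
Slice 1: Δl = 2.7/cos(-3.0°) = 2.704 m; N'_1 = 67·cos(-3.0°) = 66.9; c'Δl = 23.52; W sinα = -3.5
Slice 2: Δl = 1.3/cos3.7° = 1.303 m; N'_2 = 76·cos3.7° = 75.8; c'Δl = 11.33; W sinα = 4.9
Slice 3: Δl = 2.2/cos9.7° = 2.232 m; N'_3 = 184·cos9.7° = 181.4; c'Δl = 19.42; W sinα = 31.0
Slice 4: Δl = 2.5/cos17.9° = 2.627 m; N'_4 = 224·cos17.9° = 213.2; c'Δl = 22.86; W sinα = 68.8
Slice 5: Δl = 2.3/cos26.7° = 2.575 m; N'_5 = 165·cos26.7° = 147.4; c'Δl = 22.40; W sinα = 74.1
Slice 6: Δl = 1.3/cos33.7° = 1.563 m; N'_6 = 68·cos33.7° = 56.6; c'Δl = 13.59; W sinα = 37.7
Slice 7: Δl = 2.6/cos42.1° = 3.504 m; N'_7 = 63·cos42.1° = 46.7; c'Δl = 30.49; W sinα = 42.2
Σc'Δl = 143.6 kN/m; ΣN' = 788.0 kN/m; ΣW sinα = 255.4 kN/m
Resisting = 143.6 + 788.0·tan32.8° = 143.6 + 507.8 = 651.4 kN/m
FS = 651.4 / 255.4 = 2.551

FS = 2.55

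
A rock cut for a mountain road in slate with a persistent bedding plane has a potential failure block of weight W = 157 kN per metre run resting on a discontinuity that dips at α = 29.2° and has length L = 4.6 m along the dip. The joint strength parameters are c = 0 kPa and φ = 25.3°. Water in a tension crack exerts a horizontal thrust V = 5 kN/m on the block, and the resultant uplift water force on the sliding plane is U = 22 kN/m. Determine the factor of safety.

FS = 0.66

Resolving the block weight along and normal to the plane and applying the Mohr–Coulomb strength on the joint:
N' = W cosα − U − V sinα = 157·cos29.2° − 22 − 5·sin29.2° = 112.6 kN/m
Driving force T = W sinα + V cosα = 157·sin29.2° + 5·cos29.2° = 81.0 kN/m
Resisting force R = c·L + N'·tanφ = 0·4.6 + 112.6·tan25.3° = 0.0 + 53.2 = 53.2 kN/m
FS = R / T = 53.2 / 81.0 = 0.657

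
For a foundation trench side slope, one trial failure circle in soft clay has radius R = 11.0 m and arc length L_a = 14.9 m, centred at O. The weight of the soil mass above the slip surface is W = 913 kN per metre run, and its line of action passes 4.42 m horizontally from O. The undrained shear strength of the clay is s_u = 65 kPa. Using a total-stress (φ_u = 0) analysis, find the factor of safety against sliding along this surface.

FS = 2.64

Taking moments about the centre O, the resisting moment is provided by the undrained shear strength acting along the arc:
M_R = s_u·L_a·R = 65·14.90·11.0 = 10653.5 kN·m/m
M_D = W·d = 913·4.42 = 4035.5 kN·m/m
FS = M_R / M_D = 10653.5 / 4035.5 = 2.640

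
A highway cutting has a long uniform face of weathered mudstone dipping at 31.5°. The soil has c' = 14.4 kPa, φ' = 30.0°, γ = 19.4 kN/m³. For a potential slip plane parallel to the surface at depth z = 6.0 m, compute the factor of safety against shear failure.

FS = 1.22

For an infinite slope with a slip plane parallel to the surface (no pore pressure): FS = [c' + γz cos²β tanφ'] / [γz sinβ cosβ].
γz = 19.4·6.0 = 116.40 kN/m²
Numerator = 14.4 + 116.40·cos²31.5°·tan30.0° = 14.4 + 116.40·0.7270·0.5774 = 63.257 kPa
Denominator = 116.40·sin31.5°·cos31.5° = 116.40·0.5225·0.8526 = 51.857 kPa
FS = 63.257 / 51.857 = 1.220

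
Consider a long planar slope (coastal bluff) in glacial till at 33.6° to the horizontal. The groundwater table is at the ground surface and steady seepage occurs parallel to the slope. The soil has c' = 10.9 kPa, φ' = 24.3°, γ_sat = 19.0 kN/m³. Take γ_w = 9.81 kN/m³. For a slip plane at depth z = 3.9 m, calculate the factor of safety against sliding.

With seepage parallel to the slope and the water table at the surface, the effective normal stress on the slip plane uses the buoyant unit weight γ' = γ_sat − γ_w while the driving shear stress uses γ_sat:
FS = [c' + γ' z cos²β tanφ'] / [γ_sat z sinβ cosβ]
γ' = 19.0 − 9.81 = 9.19 kN/m³
Numerator = 10.9 + 9.19·3.9·cos²33.6°·tan24.3° = 10.9 + 9.19·3.9·0.6938·0.4515 = 22.127 kPa
Denominator = 19.0·3.9·sin33.6°·cos33.6° = 19.0·3.9·0.5534·0.8329 = 34.155 kPa
FS = 22.127 / 34.155 = 0.648

FS = 0.65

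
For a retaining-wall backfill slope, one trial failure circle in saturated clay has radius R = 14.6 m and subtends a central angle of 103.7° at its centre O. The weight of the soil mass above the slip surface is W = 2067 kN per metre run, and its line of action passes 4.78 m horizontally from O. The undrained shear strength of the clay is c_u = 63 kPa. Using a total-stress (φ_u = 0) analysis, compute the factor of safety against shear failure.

FS = 2.46

Taking moments about the centre O, the resisting moment is provided by the undrained shear strength acting along the arc:
Arc length L_a = R·θ = 14.6·(103.7°·π/180) = 14.6·1.8099 = 26.42 m
M_R = c_u·L_a·R = 63·26.42·14.6 = 24305.4 kN·m/m
M_D = W·d = 2067·4.78 = 9880.3 kN·m/m
FS = M_R / M_D = 24305.4 / 9880.3 = 2.460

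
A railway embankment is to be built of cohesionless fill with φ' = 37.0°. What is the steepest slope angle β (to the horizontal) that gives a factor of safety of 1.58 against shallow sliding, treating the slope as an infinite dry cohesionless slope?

β = 25.5°

For an infinite dry cohesionless slope FS = tanφ'/tanβ, so tanβ = tanφ' / FS.
tanβ = tan37.0° / 1.58 = 0.7536 / 1.58 = 0.4769
β = arctan(0.4769) = 25.50°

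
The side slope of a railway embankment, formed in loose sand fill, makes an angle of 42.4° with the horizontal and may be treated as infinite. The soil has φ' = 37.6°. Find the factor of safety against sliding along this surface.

For a dry cohesionless infinite slope the factor of safety is FS = tanφ' / tanβ.
FS = tan37.6° / tan42.4° = 0.7701 / 0.9131 = 0.843

FS = 0.84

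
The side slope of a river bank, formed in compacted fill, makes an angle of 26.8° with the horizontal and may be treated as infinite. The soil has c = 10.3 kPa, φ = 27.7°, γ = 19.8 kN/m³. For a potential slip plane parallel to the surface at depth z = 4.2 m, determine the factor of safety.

For an infinite slope with a slip plane parallel to the surface (no pore pressure): FS = [c + γz cos²β tanφ] / [γz sinβ cosβ].
γz = 19.8·4.2 = 83.16 kN/m²
Numerator = 10.3 + 83.16·cos²26.8°·tan27.7° = 10.3 + 83.16·0.7967·0.5250 = 45.084 kPa
Denominator = 83.16·sin26.8°·cos26.8° = 83.16·0.4509·0.8926 = 33.467 kPa
FS = 45.084 / 33.467 = 1.347

FS = 1.35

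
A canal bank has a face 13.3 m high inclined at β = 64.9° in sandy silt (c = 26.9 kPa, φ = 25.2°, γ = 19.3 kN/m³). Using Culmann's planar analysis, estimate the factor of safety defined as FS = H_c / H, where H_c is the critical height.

H_c = (4c/γ) · sinβ cosφ / [1 − cos(β − φ)]
    = (4·26.9/19.3) · sin64.9°·cos25.2° / [1 − cos39.7°]
    = 5.575 · 0.8194 / 0.2306 = 19.81 m
FS = H_c / H = 19.81 / 13.3 = 1.489

FS = 1.49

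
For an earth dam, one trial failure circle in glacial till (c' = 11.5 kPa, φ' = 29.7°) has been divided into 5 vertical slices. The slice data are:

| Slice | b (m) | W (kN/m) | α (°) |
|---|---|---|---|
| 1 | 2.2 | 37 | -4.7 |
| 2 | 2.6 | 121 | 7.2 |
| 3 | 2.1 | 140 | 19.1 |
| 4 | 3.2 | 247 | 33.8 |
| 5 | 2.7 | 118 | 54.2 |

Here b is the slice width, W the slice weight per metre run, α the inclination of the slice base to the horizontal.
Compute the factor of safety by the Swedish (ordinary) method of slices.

FS = 1.72

Ordinary method of slices: FS = Σ[c'·Δl_i + (W_i cosα_i)·tanφ'] / Σ W_i sinα_i, with Δl_i = b_i / cosα_i.
Slice 1: Δl = 2.2/cos(-4.7°) = 2.207 m; N'_1 = 37·cos(-4.7°) = 36.9; c'Δl = 25.39; W sinα = -3.0
Slice 2: Δl = 2.6/cos7.2° = 2.621 m; N'_2 = 121·cos7.2° = 120.0; c'Δl = 30.14; W sinα = 15.2
Slice 3: Δl = 2.1/cos19.1° = 2.222 m; N'_3 = 140·cos19.1° = 132.3; c'Δl = 25.56; W sinα = 45.8
Slice 4: Δl = 3.2/cos33.8° = 3.851 m; N'_4 = 247·cos33.8° = 205.3; c'Δl = 44.28; W sinα = 137.4
Slice 5: Δl = 2.7/cos54.2° = 4.616 m; N'_5 = 118·cos54.2° = 69.0; c'Δl = 53.08; W sinα = 95.7
Σc'Δl = 178.4 kN/m; ΣN' = 563.5 kN/m; ΣW sinα = 291.1 kN/m
Resisting = 178.4 + 563.5·tan29.7° = 178.4 + 321.4 = 499.9 kN/m
FS = 499.9 / 291.1 = 1.717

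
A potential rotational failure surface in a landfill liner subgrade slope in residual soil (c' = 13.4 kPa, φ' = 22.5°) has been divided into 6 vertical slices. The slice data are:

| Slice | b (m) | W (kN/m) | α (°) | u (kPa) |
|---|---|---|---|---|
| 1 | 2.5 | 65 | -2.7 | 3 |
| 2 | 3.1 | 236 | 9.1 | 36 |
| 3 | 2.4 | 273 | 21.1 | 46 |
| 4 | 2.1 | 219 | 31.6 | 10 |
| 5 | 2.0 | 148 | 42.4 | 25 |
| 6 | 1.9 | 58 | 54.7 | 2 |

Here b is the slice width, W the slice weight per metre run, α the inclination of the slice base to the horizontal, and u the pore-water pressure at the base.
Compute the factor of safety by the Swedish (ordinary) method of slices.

Ordinary method of slices: FS = Σ[c'·Δl_i + (W_i cosα_i − u_i·Δl_i)·tanφ'] / Σ W_i sinα_i, with Δl_i = b_i / cosα_i.
Slice 1: Δl = 2.5/cos(-2.7°) = 2.503 m; N'_1 = 65·cos(-2.7°) − 3·2.503 = 57.4; c'Δl = 33.54; W sinα = -3.1
Slice 2: Δl = 3.1/cos9.1° = 3.140 m; N'_2 = 236·cos9.1° − 36·3.140 = 120.0; c'Δl = 42.07; W sinα = 37.3
Slice 3: Δl = 2.4/cos21.1° = 2.572 m; N'_3 = 273·cos21.1° − 46·2.572 = 136.4; c'Δl = 34.47; W sinα = 98.3
Slice 4: Δl = 2.1/cos31.6° = 2.466 m; N'_4 = 219·cos31.6° − 10·2.466 = 161.9; c'Δl = 33.04; W sinα = 114.8
Slice 5: Δl = 2.0/cos42.4° = 2.708 m; N'_5 = 148·cos42.4° − 25·2.708 = 41.6; c'Δl = 36.29; W sinα = 99.8
Slice 6: Δl = 1.9/cos54.7° = 3.288 m; N'_6 = 58·cos54.7° − 2·3.288 = 26.9; c'Δl = 44.06; W sinα = 47.3
Σc'Δl = 223.5 kN/m; ΣN' = 544.2 kN/m; ΣW sinα = 394.4 kN/m
Resisting = 223.5 + 544.2·tan22.5° = 223.5 + 225.4 = 448.9 kN/m
FS = 448.9 / 394.4 = 1.138

FS = 1.14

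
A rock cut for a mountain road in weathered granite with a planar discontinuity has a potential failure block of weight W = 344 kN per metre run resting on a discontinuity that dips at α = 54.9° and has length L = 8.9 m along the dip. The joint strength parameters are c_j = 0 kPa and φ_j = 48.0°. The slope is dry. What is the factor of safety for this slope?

FS = 0.78

Resolving the block weight along and normal to the plane and applying the Mohr–Coulomb strength on the joint:
N' = W cosα = 344·cos54.9° = 197.8 kN/m
Driving force T = W sinα = 344·sin54.9° = 281.4 kN/m
Resisting force R = c_j·L + N'·tanφ_j = 0·8.9 + 197.8·tan48.0° = 0.0 + 219.7 = 219.7 kN/m
FS = R / T = 219.7 / 281.4 = 0.781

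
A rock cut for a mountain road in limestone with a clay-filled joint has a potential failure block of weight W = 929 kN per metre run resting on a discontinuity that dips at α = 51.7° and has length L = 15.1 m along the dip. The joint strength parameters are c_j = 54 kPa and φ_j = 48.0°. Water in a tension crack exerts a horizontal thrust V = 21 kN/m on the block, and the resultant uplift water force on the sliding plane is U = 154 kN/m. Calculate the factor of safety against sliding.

FS = 1.71

Resolving the block weight along and normal to the plane and applying the Mohr–Coulomb strength on the joint:
N' = W cosα − U − V sinα = 929·cos51.7° − 154 − 21·sin51.7° = 405.3 kN/m
Driving force T = W sinα + V cosα = 929·sin51.7° + 21·cos51.7° = 742.1 kN/m
Resisting force R = c_j·L + N'·tanφ_j = 54·15.1 + 405.3·tan48.0° = 815.4 + 450.1 = 1265.5 kN/m
FS = R / T = 1265.5 / 742.1 = 1.705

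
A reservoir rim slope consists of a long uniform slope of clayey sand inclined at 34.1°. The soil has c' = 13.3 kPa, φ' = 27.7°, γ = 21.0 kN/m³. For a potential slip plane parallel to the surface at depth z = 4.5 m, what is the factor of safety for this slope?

For an infinite slope with a slip plane parallel to the surface (no pore pressure): FS = [c' + γz cos²β tanφ'] / [γz sinβ cosβ].
γz = 21.0·4.5 = 94.50 kN/m²
Numerator = 13.3 + 94.50·cos²34.1°·tan27.7° = 13.3 + 94.50·0.6857·0.5250 = 47.319 kPa
Denominator = 94.50·sin34.1°·cos34.1° = 94.50·0.5606·0.8281 = 43.871 kPa
FS = 47.319 / 43.871 = 1.079

FS = 1.08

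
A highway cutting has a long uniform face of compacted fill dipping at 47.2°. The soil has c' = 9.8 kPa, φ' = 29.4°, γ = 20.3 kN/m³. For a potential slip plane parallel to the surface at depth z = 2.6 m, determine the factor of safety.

For an infinite slope with a slip plane parallel to the surface (no pore pressure): FS = [c' + γz cos²β tanφ'] / [γz sinβ cosβ].
γz = 20.3·2.6 = 52.78 kN/m²
Numerator = 9.8 + 52.78·cos²47.2°·tan29.4° = 9.8 + 52.78·0.4616·0.5635 = 23.529 kPa
Denominator = 52.78·sin47.2°·cos47.2° = 52.78·0.7337·0.6794 = 26.312 kPa
FS = 23.529 / 26.312 = 0.894

FS = 0.89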